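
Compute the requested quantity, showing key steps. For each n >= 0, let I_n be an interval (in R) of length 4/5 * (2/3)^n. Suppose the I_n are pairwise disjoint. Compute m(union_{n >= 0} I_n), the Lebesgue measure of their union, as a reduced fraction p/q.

By countable additivity of the Lebesgue measure on pairwise disjoint measurable sets,
  m(union_{n >= 0} I_n) = sum_{n >= 0} m(I_n) = sum_{n >= 0} a * r^n,
  with a = 4/5 and r = 2/3.
Since 0 < r = 2/3 < 1, the geometric series converges:
  sum_{n >= 0} a * r^n = a / (1 - r).
  = 4/5 / (1 - 2/3)
  = 4/5 / (1/3)
  = 12/5.

12/5


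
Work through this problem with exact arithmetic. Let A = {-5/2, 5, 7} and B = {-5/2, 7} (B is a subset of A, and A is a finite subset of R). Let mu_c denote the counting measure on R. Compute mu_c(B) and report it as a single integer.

Counting measure assigns mu_c(E) = |E| (number of elements) when E is finite.
B has 2 element(s), so mu_c(B) = 2.

2


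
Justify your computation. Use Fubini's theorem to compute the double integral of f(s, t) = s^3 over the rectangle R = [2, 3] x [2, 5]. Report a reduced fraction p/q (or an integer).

f(s, t) is a tensor product of a function of s and a function of t, and both factors are bounded continuous (hence Lebesgue integrable) on the rectangle, so Fubini's theorem applies:
  integral_R f d(m x m) = (integral_a1^b1 s^3 ds) * (integral_a2^b2 1 dt).
Inner integral in s: integral_{2}^{3} s^3 ds = (3^4 - 2^4)/4
  = 65/4.
Inner integral in t: integral_{2}^{5} 1 dt = (5^1 - 2^1)/1
  = 3.
Product: (65/4) * (3) = 195/4.

195/4


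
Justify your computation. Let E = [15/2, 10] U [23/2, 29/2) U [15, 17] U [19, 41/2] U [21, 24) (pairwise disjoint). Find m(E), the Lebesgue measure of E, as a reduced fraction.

For pairwise disjoint intervals, m(union_i I_i) = sum_i m(I_i),
and m is invariant under swapping open/closed endpoints (single points have measure 0).
So m(E) = sum_i (b_i - a_i).
  I_1 has length 10 - 15/2 = 5/2.
  I_2 has length 29/2 - 23/2 = 3.
  I_3 has length 17 - 15 = 2.
  I_4 has length 41/2 - 19 = 3/2.
  I_5 has length 24 - 21 = 3.
Summing:
  m(E) = 5/2 + 3 + 2 + 3/2 + 3 = 12.

12


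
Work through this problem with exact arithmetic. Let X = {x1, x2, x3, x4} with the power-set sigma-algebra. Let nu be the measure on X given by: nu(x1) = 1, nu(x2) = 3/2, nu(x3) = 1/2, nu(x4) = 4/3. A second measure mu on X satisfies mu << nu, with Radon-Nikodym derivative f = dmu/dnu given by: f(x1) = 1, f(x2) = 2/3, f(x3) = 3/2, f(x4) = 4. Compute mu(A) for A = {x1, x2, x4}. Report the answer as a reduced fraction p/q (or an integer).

By the defining property of the Radon-Nikodym derivative, for every measurable set A,
  mu(A) = integral_A f dnu.
Since nu is a discrete measure concentrated on the atoms of X, the integral over A reduces to the sum
  mu(A) = sum_{x in A} f(x) * nu({x}).
Computing each term:
  x1: f(x1) * nu(x1) = 1 * 1 = 1.
  x2: f(x2) * nu(x2) = 2/3 * 3/2 = 1.
  x4: f(x4) * nu(x4) = 4 * 4/3 = 16/3.
Summing: mu(A) = 1 + 1 + 16/3 = 22/3.

22/3


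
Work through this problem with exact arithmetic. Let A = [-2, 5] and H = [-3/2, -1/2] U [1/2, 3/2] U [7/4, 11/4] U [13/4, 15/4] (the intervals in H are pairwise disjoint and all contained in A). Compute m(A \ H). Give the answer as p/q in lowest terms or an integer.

The ambient interval has length m(A) = 5 - (-2) = 7.
Since the holes are disjoint and sit inside A, by finite additivity
  m(H) = sum_i (b_i - a_i), and m(A \ H) = m(A) - m(H).
Computing the hole measures:
  m(H_1) = -1/2 - (-3/2) = 1.
  m(H_2) = 3/2 - 1/2 = 1.
  m(H_3) = 11/4 - 7/4 = 1.
  m(H_4) = 15/4 - 13/4 = 1/2.
Summed: m(H) = 1 + 1 + 1 + 1/2 = 7/2.
So m(A \ H) = 7 - 7/2 = 7/2.

7/2


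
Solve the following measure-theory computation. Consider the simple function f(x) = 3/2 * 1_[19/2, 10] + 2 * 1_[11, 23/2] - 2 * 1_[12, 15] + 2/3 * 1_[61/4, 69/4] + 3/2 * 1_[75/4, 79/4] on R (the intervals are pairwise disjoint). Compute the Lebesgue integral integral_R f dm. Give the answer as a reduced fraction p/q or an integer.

For a simple function f = sum_i c_i * 1_{A_i} with disjoint A_i,
  integral f dm = sum_i c_i * m(A_i).
Lengths of the A_i:
  m(A_1) = 10 - 19/2 = 1/2.
  m(A_2) = 23/2 - 11 = 1/2.
  m(A_3) = 15 - 12 = 3.
  m(A_4) = 69/4 - 61/4 = 2.
  m(A_5) = 79/4 - 75/4 = 1.
Contributions c_i * m(A_i):
  (3/2) * (1/2) = 3/4.
  (2) * (1/2) = 1.
  (-2) * (3) = -6.
  (2/3) * (2) = 4/3.
  (3/2) * (1) = 3/2.
Total: 3/4 + 1 - 6 + 4/3 + 3/2 = -17/12.

-17/12


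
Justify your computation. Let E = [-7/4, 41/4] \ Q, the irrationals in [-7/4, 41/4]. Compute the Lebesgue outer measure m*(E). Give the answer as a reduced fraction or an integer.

The interval I = [-7/4, 41/4] has m(I) = 41/4 - (-7/4) = 12 (endpoints are measure-zero, so open/closed/half-open agree). Write I = (I cap Q) u (I \ Q). The rationals in I are countable, so m*(I cap Q) = 0 (cover each rational by intervals whose total length is arbitrarily small). By countable subadditivity m*(I) <= m*(I cap Q) + m*(I \ Q), hence m*(I \ Q) >= m(I) = 12. The reverse inequality m*(I \ Q) <= m*(I) = 12 is trivial since (I \ Q) is a subset of I. Therefore m*(I \ Q) = 12.

12


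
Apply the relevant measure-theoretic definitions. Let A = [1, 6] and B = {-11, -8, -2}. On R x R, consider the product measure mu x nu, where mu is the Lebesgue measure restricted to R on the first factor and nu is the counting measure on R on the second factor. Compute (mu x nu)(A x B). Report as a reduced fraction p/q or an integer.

For a measurable rectangle A x B, the product measure satisfies
  (mu x nu)(A x B) = mu(A) * nu(B).
  mu(A) = 5.
  nu(B) = 3.
  (mu x nu)(A x B) = 5 * 3 = 15.

15


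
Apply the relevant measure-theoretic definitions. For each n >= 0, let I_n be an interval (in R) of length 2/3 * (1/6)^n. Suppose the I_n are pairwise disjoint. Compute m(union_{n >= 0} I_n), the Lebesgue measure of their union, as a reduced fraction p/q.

By countable additivity of the Lebesgue measure on pairwise disjoint measurable sets,
  m(union_{n >= 0} I_n) = sum_{n >= 0} m(I_n) = sum_{n >= 0} a * r^n,
  with a = 2/3 and r = 1/6.
Since 0 < r = 1/6 < 1, the geometric series converges:
  sum_{n >= 0} a * r^n = a / (1 - r).
  = 2/3 / (1 - 1/6)
  = 2/3 / (5/6)
  = 4/5.

4/5


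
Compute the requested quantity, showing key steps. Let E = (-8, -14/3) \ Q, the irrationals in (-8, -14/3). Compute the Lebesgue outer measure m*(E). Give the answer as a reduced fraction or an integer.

The interval I = (-8, -14/3) has m(I) = -14/3 - (-8) = 10/3 (endpoints are measure-zero, so open/closed/half-open agree). Write I = (I cap Q) u (I \ Q). The rationals in I are countable, so m*(I cap Q) = 0 (cover each rational by intervals whose total length is arbitrarily small). By countable subadditivity m*(I) <= m*(I cap Q) + m*(I \ Q), hence m*(I \ Q) >= m(I) = 10/3. The reverse inequality m*(I \ Q) <= m*(I) = 10/3 is trivial since (I \ Q) is a subset of I. Therefore m*(I \ Q) = 10/3.

10/3


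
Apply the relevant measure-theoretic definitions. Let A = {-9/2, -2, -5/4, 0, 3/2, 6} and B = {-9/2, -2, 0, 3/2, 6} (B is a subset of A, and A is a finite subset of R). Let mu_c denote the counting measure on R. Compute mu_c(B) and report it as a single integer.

Counting measure assigns mu_c(E) = |E| (number of elements) when E is finite.
B has 5 element(s), so mu_c(B) = 5.

5


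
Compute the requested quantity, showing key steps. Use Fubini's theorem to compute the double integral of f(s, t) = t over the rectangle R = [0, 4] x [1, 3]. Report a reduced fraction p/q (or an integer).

f(s, t) is a tensor product of a function of s and a function of t, and both factors are bounded continuous (hence Lebesgue integrable) on the rectangle, so Fubini's theorem applies:
  integral_R f d(m x m) = (integral_a1^b1 1 ds) * (integral_a2^b2 t dt).
Inner integral in s: integral_{0}^{4} 1 ds = (4^1 - 0^1)/1
  = 4.
Inner integral in t: integral_{1}^{3} t dt = (3^2 - 1^2)/2
  = 4.
Product: (4) * (4) = 16.

16


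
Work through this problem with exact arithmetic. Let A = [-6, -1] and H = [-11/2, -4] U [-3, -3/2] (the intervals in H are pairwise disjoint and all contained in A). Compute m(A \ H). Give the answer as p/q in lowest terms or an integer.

The ambient interval has length m(A) = -1 - (-6) = 5.
Since the holes are disjoint and sit inside A, by finite additivity
  m(H) = sum_i (b_i - a_i), and m(A \ H) = m(A) - m(H).
Computing the hole measures:
  m(H_1) = -4 - (-11/2) = 3/2.
  m(H_2) = -3/2 - (-3) = 3/2.
Summed: m(H) = 3/2 + 3/2 = 3.
So m(A \ H) = 5 - 3 = 2.

2


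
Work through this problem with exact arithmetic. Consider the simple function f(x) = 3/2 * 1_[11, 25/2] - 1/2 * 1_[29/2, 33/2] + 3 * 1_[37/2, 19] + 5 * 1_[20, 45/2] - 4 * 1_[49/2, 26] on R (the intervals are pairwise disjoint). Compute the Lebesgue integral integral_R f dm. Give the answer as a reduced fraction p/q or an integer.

For a simple function f = sum_i c_i * 1_{A_i} with disjoint A_i,
  integral f dm = sum_i c_i * m(A_i).
Lengths of the A_i:
  m(A_1) = 25/2 - 11 = 3/2.
  m(A_2) = 33/2 - 29/2 = 2.
  m(A_3) = 19 - 37/2 = 1/2.
  m(A_4) = 45/2 - 20 = 5/2.
  m(A_5) = 26 - 49/2 = 3/2.
Contributions c_i * m(A_i):
  (3/2) * (3/2) = 9/4.
  (-1/2) * (2) = -1.
  (3) * (1/2) = 3/2.
  (5) * (5/2) = 25/2.
  (-4) * (3/2) = -6.
Total: 9/4 - 1 + 3/2 + 25/2 - 6 = 37/4.

37/4


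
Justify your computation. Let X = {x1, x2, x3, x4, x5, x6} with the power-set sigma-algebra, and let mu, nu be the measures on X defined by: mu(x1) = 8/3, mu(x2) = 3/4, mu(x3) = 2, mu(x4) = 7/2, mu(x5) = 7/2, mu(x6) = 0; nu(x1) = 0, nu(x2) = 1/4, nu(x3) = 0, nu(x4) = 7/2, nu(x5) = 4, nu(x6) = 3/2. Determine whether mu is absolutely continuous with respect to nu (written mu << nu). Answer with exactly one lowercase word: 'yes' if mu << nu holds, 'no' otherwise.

mu << nu means: every nu-null measurable set is also mu-null; equivalently, for every atom x, if nu({x}) = 0 then mu({x}) = 0.
Checking each atom:
  x1: nu = 0, mu = 8/3 > 0 -> violates mu << nu.
  x2: nu = 1/4 > 0 -> no constraint.
  x3: nu = 0, mu = 2 > 0 -> violates mu << nu.
  x4: nu = 7/2 > 0 -> no constraint.
  x5: nu = 4 > 0 -> no constraint.
  x6: nu = 3/2 > 0 -> no constraint.
The atom(s) x1, x3 violate the condition (nu = 0 but mu > 0). Therefore mu is NOT absolutely continuous w.r.t. nu.

no


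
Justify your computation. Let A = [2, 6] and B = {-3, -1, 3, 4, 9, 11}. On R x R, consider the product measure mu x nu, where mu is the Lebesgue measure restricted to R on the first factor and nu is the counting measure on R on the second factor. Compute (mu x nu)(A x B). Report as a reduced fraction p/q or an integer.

For a measurable rectangle A x B, the product measure satisfies
  (mu x nu)(A x B) = mu(A) * nu(B).
  mu(A) = 4.
  nu(B) = 6.
  (mu x nu)(A x B) = 4 * 6 = 24.

24


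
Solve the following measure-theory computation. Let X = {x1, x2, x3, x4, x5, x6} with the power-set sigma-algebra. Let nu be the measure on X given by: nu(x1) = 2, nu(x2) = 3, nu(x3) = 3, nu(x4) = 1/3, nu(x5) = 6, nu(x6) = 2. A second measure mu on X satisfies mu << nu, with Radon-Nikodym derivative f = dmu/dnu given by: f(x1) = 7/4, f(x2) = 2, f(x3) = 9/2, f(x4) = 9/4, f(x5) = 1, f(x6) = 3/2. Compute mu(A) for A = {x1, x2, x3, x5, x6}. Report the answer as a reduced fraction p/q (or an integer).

By the defining property of the Radon-Nikodym derivative, for every measurable set A,
  mu(A) = integral_A f dnu.
Since nu is a discrete measure concentrated on the atoms of X, the integral over A reduces to the sum
  mu(A) = sum_{x in A} f(x) * nu({x}).
Computing each term:
  x1: f(x1) * nu(x1) = 7/4 * 2 = 7/2.
  x2: f(x2) * nu(x2) = 2 * 3 = 6.
  x3: f(x3) * nu(x3) = 9/2 * 3 = 27/2.
  x5: f(x5) * nu(x5) = 1 * 6 = 6.
  x6: f(x6) * nu(x6) = 3/2 * 2 = 3.
Summing: mu(A) = 7/2 + 6 + 27/2 + 6 + 3 = 32.

32


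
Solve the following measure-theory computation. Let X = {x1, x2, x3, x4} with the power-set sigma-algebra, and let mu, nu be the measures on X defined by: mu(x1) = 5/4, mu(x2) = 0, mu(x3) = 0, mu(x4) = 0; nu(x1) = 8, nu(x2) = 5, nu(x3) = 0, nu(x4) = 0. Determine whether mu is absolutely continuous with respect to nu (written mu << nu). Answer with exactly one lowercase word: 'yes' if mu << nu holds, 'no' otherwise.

mu << nu means: every nu-null measurable set is also mu-null; equivalently, for every atom x, if nu({x}) = 0 then mu({x}) = 0.
Checking each atom:
  x1: nu = 8 > 0 -> no constraint.
  x2: nu = 5 > 0 -> no constraint.
  x3: nu = 0, mu = 0 -> consistent with mu << nu.
  x4: nu = 0, mu = 0 -> consistent with mu << nu.
No atom violates the condition. Therefore mu << nu.

yes


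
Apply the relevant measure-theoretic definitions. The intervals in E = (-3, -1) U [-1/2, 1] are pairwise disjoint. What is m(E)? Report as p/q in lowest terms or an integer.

For pairwise disjoint intervals, m(union_i I_i) = sum_i m(I_i),
and m is invariant under swapping open/closed endpoints (single points have measure 0).
So m(E) = sum_i (b_i - a_i).
  I_1 has length -1 - (-3) = 2.
  I_2 has length 1 - (-1/2) = 3/2.
Summing:
  m(E) = 2 + 3/2 = 7/2.

7/2


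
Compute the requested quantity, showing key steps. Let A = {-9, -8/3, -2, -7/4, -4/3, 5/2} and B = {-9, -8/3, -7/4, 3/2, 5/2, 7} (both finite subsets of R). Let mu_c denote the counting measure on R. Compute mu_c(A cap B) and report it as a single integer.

Counting measure on a finite set equals cardinality. mu_c(A cap B) = |A cap B| (elements appearing in both).
Enumerating the elements of A that also lie in B gives 4 element(s).
So mu_c(A cap B) = 4.

4


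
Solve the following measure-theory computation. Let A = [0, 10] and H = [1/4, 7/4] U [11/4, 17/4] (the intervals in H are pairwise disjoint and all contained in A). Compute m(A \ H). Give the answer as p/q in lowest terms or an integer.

The ambient interval has length m(A) = 10 - 0 = 10.
Since the holes are disjoint and sit inside A, by finite additivity
  m(H) = sum_i (b_i - a_i), and m(A \ H) = m(A) - m(H).
Computing the hole measures:
  m(H_1) = 7/4 - 1/4 = 3/2.
  m(H_2) = 17/4 - 11/4 = 3/2.
Summed: m(H) = 3/2 + 3/2 = 3.
So m(A \ H) = 10 - 3 = 7.

7


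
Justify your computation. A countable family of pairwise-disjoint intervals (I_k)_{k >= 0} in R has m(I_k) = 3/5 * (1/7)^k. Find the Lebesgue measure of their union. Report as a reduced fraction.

By countable additivity of the Lebesgue measure on pairwise disjoint measurable sets,
  m(union_{k >= 0} I_k) = sum_{k >= 0} m(I_k) = sum_{k >= 0} a * r^k,
  with a = 3/5 and r = 1/7.
Since 0 < r = 1/7 < 1, the geometric series converges:
  sum_{k >= 0} a * r^k = a / (1 - r).
  = 3/5 / (1 - 1/7)
  = 3/5 / (6/7)
  = 7/10.

7/10


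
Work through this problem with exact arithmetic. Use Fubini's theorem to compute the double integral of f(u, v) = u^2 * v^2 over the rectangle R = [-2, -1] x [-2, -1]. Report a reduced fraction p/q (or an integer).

f(u, v) is a tensor product of a function of u and a function of v, and both factors are bounded continuous (hence Lebesgue integrable) on the rectangle, so Fubini's theorem applies:
  integral_R f d(m x m) = (integral_a1^b1 u^2 du) * (integral_a2^b2 v^2 dv).
Inner integral in u: integral_{-2}^{-1} u^2 du = ((-1)^3 - (-2)^3)/3
  = 7/3.
Inner integral in v: integral_{-2}^{-1} v^2 dv = ((-1)^3 - (-2)^3)/3
  = 7/3.
Product: (7/3) * (7/3) = 49/9.

49/9


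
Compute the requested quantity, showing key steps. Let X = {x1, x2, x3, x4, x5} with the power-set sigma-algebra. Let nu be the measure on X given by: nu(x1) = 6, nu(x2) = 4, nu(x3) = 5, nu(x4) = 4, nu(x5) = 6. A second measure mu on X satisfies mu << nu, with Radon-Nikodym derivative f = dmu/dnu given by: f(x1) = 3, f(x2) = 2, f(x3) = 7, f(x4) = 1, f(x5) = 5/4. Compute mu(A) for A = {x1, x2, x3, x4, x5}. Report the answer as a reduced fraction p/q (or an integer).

By the defining property of the Radon-Nikodym derivative, for every measurable set A,
  mu(A) = integral_A f dnu.
Since nu is a discrete measure concentrated on the atoms of X, the integral over A reduces to the sum
  mu(A) = sum_{x in A} f(x) * nu({x}).
Computing each term:
  x1: f(x1) * nu(x1) = 3 * 6 = 18.
  x2: f(x2) * nu(x2) = 2 * 4 = 8.
  x3: f(x3) * nu(x3) = 7 * 5 = 35.
  x4: f(x4) * nu(x4) = 1 * 4 = 4.
  x5: f(x5) * nu(x5) = 5/4 * 6 = 15/2.
Summing: mu(A) = 18 + 8 + 35 + 4 + 15/2 = 145/2.

145/2


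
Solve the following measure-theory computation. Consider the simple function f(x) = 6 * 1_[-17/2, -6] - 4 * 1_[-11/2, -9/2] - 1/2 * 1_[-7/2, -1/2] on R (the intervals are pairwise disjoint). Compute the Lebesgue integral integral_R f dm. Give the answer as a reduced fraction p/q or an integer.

For a simple function f = sum_i c_i * 1_{A_i} with disjoint A_i,
  integral f dm = sum_i c_i * m(A_i).
Lengths of the A_i:
  m(A_1) = -6 - (-17/2) = 5/2.
  m(A_2) = -9/2 - (-11/2) = 1.
  m(A_3) = -1/2 - (-7/2) = 3.
Contributions c_i * m(A_i):
  (6) * (5/2) = 15.
  (-4) * (1) = -4.
  (-1/2) * (3) = -3/2.
Total: 15 - 4 - 3/2 = 19/2.

19/2


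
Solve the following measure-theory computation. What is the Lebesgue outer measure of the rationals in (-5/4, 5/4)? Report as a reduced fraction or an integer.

The set Q cap (-5/4, 5/4) is countable (a subset of the countable set Q). Lebesgue outer measure of any countable set is 0: each singleton {q} has m*({q}) = 0, and by countable subadditivity m*(union_k {q_k}) <= sum_k m*({q_k}) = sum_k 0 = 0. The reverse inequality m*(E) >= 0 is automatic. So m*(Q cap (-5/4, 5/4)) = 0.

0


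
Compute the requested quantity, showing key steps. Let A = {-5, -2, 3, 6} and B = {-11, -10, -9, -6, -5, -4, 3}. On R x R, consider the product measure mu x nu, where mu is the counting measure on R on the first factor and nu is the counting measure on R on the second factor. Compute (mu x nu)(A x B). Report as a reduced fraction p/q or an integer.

For a measurable rectangle A x B, the product measure satisfies
  (mu x nu)(A x B) = mu(A) * nu(B).
  mu(A) = 4.
  nu(B) = 7.
  (mu x nu)(A x B) = 4 * 7 = 28.

28


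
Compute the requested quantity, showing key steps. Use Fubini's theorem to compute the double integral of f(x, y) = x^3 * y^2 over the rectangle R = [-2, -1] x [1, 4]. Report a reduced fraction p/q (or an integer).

f(x, y) is a tensor product of a function of x and a function of y, and both factors are bounded continuous (hence Lebesgue integrable) on the rectangle, so Fubini's theorem applies:
  integral_R f d(m x m) = (integral_a1^b1 x^3 dx) * (integral_a2^b2 y^2 dy).
Inner integral in x: integral_{-2}^{-1} x^3 dx = ((-1)^4 - (-2)^4)/4
  = -15/4.
Inner integral in y: integral_{1}^{4} y^2 dy = (4^3 - 1^3)/3
  = 21.
Product: (-15/4) * (21) = -315/4.

-315/4


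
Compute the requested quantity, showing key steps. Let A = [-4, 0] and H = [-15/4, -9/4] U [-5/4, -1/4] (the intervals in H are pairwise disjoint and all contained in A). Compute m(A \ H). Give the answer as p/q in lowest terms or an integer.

The ambient interval has length m(A) = 0 - (-4) = 4.
Since the holes are disjoint and sit inside A, by finite additivity
  m(H) = sum_i (b_i - a_i), and m(A \ H) = m(A) - m(H).
Computing the hole measures:
  m(H_1) = -9/4 - (-15/4) = 3/2.
  m(H_2) = -1/4 - (-5/4) = 1.
Summed: m(H) = 3/2 + 1 = 5/2.
So m(A \ H) = 4 - 5/2 = 3/2.

3/2


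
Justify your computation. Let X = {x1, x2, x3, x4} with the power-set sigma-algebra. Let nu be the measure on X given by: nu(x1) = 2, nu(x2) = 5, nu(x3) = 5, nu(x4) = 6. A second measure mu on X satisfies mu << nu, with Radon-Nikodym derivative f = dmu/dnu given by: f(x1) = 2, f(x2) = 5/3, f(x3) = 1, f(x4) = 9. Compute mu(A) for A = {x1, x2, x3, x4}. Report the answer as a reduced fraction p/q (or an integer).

By the defining property of the Radon-Nikodym derivative, for every measurable set A,
  mu(A) = integral_A f dnu.
Since nu is a discrete measure concentrated on the atoms of X, the integral over A reduces to the sum
  mu(A) = sum_{x in A} f(x) * nu({x}).
Computing each term:
  x1: f(x1) * nu(x1) = 2 * 2 = 4.
  x2: f(x2) * nu(x2) = 5/3 * 5 = 25/3.
  x3: f(x3) * nu(x3) = 1 * 5 = 5.
  x4: f(x4) * nu(x4) = 9 * 6 = 54.
Summing: mu(A) = 4 + 25/3 + 5 + 54 = 214/3.

214/3


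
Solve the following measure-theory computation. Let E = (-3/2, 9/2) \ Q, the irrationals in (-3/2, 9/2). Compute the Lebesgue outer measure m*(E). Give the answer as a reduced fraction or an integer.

The interval I = (-3/2, 9/2) has m(I) = 9/2 - (-3/2) = 6 (endpoints are measure-zero, so open/closed/half-open agree). Write I = (I cap Q) u (I \ Q). The rationals in I are countable, so m*(I cap Q) = 0 (cover each rational by intervals whose total length is arbitrarily small). By countable subadditivity m*(I) <= m*(I cap Q) + m*(I \ Q), hence m*(I \ Q) >= m(I) = 6. The reverse inequality m*(I \ Q) <= m*(I) = 6 is trivial since (I \ Q) is a subset of I. Therefore m*(I \ Q) = 6.

6


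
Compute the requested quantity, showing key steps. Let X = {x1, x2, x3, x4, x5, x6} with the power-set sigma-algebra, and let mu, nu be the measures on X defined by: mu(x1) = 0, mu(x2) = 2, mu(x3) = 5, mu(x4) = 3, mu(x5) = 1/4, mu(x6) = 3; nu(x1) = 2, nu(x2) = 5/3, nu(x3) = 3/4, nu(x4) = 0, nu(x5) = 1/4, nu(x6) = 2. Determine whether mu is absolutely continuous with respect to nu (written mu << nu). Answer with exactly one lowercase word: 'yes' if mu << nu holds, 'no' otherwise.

mu << nu means: every nu-null measurable set is also mu-null; equivalently, for every atom x, if nu({x}) = 0 then mu({x}) = 0.
Checking each atom:
  x1: nu = 2 > 0 -> no constraint.
  x2: nu = 5/3 > 0 -> no constraint.
  x3: nu = 3/4 > 0 -> no constraint.
  x4: nu = 0, mu = 3 > 0 -> violates mu << nu.
  x5: nu = 1/4 > 0 -> no constraint.
  x6: nu = 2 > 0 -> no constraint.
The atom(s) x4 violate the condition (nu = 0 but mu > 0). Therefore mu is NOT absolutely continuous w.r.t. nu.

no


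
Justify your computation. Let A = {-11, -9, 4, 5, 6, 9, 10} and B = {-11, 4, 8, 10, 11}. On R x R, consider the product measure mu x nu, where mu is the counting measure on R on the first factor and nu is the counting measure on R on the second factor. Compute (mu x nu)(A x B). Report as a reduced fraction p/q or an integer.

For a measurable rectangle A x B, the product measure satisfies
  (mu x nu)(A x B) = mu(A) * nu(B).
  mu(A) = 7.
  nu(B) = 5.
  (mu x nu)(A x B) = 7 * 5 = 35.

35


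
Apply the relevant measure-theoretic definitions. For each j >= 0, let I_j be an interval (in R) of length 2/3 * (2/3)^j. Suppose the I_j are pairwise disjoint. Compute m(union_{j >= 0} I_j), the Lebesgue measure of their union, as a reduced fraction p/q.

By countable additivity of the Lebesgue measure on pairwise disjoint measurable sets,
  m(union_{j >= 0} I_j) = sum_{j >= 0} m(I_j) = sum_{j >= 0} a * r^j,
  with a = 2/3 and r = 2/3.
Since 0 < r = 2/3 < 1, the geometric series converges:
  sum_{j >= 0} a * r^j = a / (1 - r).
  = 2/3 / (1 - 2/3)
  = 2/3 / (1/3)
  = 2.

2


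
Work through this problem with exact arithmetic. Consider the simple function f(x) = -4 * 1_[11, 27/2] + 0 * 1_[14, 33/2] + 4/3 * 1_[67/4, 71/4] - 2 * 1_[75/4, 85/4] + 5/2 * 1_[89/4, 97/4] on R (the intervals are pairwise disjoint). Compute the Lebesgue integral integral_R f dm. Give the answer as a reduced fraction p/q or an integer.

For a simple function f = sum_i c_i * 1_{A_i} with disjoint A_i,
  integral f dm = sum_i c_i * m(A_i).
Lengths of the A_i:
  m(A_1) = 27/2 - 11 = 5/2.
  m(A_2) = 33/2 - 14 = 5/2.
  m(A_3) = 71/4 - 67/4 = 1.
  m(A_4) = 85/4 - 75/4 = 5/2.
  m(A_5) = 97/4 - 89/4 = 2.
Contributions c_i * m(A_i):
  (-4) * (5/2) = -10.
  (0) * (5/2) = 0.
  (4/3) * (1) = 4/3.
  (-2) * (5/2) = -5.
  (5/2) * (2) = 5.
Total: -10 + 0 + 4/3 - 5 + 5 = -26/3.

-26/3


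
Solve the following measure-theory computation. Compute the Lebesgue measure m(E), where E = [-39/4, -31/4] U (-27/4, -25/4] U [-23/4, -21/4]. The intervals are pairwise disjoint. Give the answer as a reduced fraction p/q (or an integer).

For pairwise disjoint intervals, m(union_i I_i) = sum_i m(I_i),
and m is invariant under swapping open/closed endpoints (single points have measure 0).
So m(E) = sum_i (b_i - a_i).
  I_1 has length -31/4 - (-39/4) = 2.
  I_2 has length -25/4 - (-27/4) = 1/2.
  I_3 has length -21/4 - (-23/4) = 1/2.
Summing:
  m(E) = 2 + 1/2 + 1/2 = 3.

3


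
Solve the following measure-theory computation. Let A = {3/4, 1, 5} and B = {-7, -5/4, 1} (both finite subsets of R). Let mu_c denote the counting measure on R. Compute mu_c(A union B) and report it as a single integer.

Counting measure on a finite set equals cardinality. By inclusion-exclusion, |A union B| = |A| + |B| - |A cap B|.
|A| = 3, |B| = 3, |A cap B| = 1.
So mu_c(A union B) = 3 + 3 - 1 = 5.

5


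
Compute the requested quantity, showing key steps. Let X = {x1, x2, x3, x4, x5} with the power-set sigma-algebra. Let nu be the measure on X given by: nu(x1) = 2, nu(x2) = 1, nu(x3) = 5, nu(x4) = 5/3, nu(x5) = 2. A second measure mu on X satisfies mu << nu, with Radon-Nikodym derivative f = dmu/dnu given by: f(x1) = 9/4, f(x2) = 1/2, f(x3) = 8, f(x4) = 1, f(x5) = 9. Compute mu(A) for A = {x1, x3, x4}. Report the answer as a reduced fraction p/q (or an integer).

By the defining property of the Radon-Nikodym derivative, for every measurable set A,
  mu(A) = integral_A f dnu.
Since nu is a discrete measure concentrated on the atoms of X, the integral over A reduces to the sum
  mu(A) = sum_{x in A} f(x) * nu({x}).
Computing each term:
  x1: f(x1) * nu(x1) = 9/4 * 2 = 9/2.
  x3: f(x3) * nu(x3) = 8 * 5 = 40.
  x4: f(x4) * nu(x4) = 1 * 5/3 = 5/3.
Summing: mu(A) = 9/2 + 40 + 5/3 = 277/6.

277/6


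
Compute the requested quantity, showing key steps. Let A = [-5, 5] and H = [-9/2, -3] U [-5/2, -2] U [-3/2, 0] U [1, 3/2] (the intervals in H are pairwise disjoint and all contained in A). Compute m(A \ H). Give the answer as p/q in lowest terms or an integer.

The ambient interval has length m(A) = 5 - (-5) = 10.
Since the holes are disjoint and sit inside A, by finite additivity
  m(H) = sum_i (b_i - a_i), and m(A \ H) = m(A) - m(H).
Computing the hole measures:
  m(H_1) = -3 - (-9/2) = 3/2.
  m(H_2) = -2 - (-5/2) = 1/2.
  m(H_3) = 0 - (-3/2) = 3/2.
  m(H_4) = 3/2 - 1 = 1/2.
Summed: m(H) = 3/2 + 1/2 + 3/2 + 1/2 = 4.
So m(A \ H) = 10 - 4 = 6.

6


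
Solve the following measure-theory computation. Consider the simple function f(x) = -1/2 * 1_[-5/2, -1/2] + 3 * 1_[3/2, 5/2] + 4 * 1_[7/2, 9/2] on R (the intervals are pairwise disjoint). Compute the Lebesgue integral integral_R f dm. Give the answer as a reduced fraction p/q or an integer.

For a simple function f = sum_i c_i * 1_{A_i} with disjoint A_i,
  integral f dm = sum_i c_i * m(A_i).
Lengths of the A_i:
  m(A_1) = -1/2 - (-5/2) = 2.
  m(A_2) = 5/2 - 3/2 = 1.
  m(A_3) = 9/2 - 7/2 = 1.
Contributions c_i * m(A_i):
  (-1/2) * (2) = -1.
  (3) * (1) = 3.
  (4) * (1) = 4.
Total: -1 + 3 + 4 = 6.

6


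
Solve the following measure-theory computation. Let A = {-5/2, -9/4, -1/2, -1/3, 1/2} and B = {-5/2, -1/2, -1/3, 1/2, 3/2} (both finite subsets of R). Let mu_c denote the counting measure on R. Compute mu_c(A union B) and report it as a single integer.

Counting measure on a finite set equals cardinality. By inclusion-exclusion, |A union B| = |A| + |B| - |A cap B|.
|A| = 5, |B| = 5, |A cap B| = 4.
So mu_c(A union B) = 5 + 5 - 4 = 6.

6


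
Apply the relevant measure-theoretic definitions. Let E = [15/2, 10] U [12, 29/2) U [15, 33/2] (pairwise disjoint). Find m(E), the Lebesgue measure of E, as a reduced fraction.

For pairwise disjoint intervals, m(union_i I_i) = sum_i m(I_i),
and m is invariant under swapping open/closed endpoints (single points have measure 0).
So m(E) = sum_i (b_i - a_i).
  I_1 has length 10 - 15/2 = 5/2.
  I_2 has length 29/2 - 12 = 5/2.
  I_3 has length 33/2 - 15 = 3/2.
Summing:
  m(E) = 5/2 + 5/2 + 3/2 = 13/2.

13/2


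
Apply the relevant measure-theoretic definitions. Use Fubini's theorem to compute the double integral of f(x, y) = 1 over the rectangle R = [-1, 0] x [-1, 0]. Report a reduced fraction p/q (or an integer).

f(x, y) is a tensor product of a function of x and a function of y, and both factors are bounded continuous (hence Lebesgue integrable) on the rectangle, so Fubini's theorem applies:
  integral_R f d(m x m) = (integral_a1^b1 1 dx) * (integral_a2^b2 1 dy).
Inner integral in x: integral_{-1}^{0} 1 dx = (0^1 - (-1)^1)/1
  = 1.
Inner integral in y: integral_{-1}^{0} 1 dy = (0^1 - (-1)^1)/1
  = 1.
Product: (1) * (1) = 1.

1


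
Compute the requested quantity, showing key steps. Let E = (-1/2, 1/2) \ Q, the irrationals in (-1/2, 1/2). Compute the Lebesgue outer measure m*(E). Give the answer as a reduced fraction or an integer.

The interval I = (-1/2, 1/2) has m(I) = 1/2 - (-1/2) = 1 (endpoints are measure-zero, so open/closed/half-open agree). Write I = (I cap Q) u (I \ Q). The rationals in I are countable, so m*(I cap Q) = 0 (cover each rational by intervals whose total length is arbitrarily small). By countable subadditivity m*(I) <= m*(I cap Q) + m*(I \ Q), hence m*(I \ Q) >= m(I) = 1. The reverse inequality m*(I \ Q) <= m*(I) = 1 is trivial since (I \ Q) is a subset of I. Therefore m*(I \ Q) = 1.

1


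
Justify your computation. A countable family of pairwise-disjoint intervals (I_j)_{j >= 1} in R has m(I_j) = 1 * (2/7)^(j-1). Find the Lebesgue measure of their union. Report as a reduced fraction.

By countable additivity of the Lebesgue measure on pairwise disjoint measurable sets,
  m(union_{j >= 1} I_j) = sum_{j >= 1} m(I_j) = sum_{j >= 1} a * r^(j-1),
  with a = 1 and r = 2/7.
Since 0 < r = 2/7 < 1, the geometric series converges:
  sum_{j >= 1} a * r^(j-1) = a / (1 - r).
  = 1 / (1 - 2/7)
  = 1 / (5/7)
  = 7/5.

7/5


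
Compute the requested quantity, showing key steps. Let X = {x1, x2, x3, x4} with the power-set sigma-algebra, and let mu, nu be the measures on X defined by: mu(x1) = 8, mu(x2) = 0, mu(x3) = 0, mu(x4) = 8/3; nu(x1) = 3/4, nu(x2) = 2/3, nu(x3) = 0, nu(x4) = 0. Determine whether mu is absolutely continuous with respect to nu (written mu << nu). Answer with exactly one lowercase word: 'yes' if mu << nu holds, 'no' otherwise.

mu << nu means: every nu-null measurable set is also mu-null; equivalently, for every atom x, if nu({x}) = 0 then mu({x}) = 0.
Checking each atom:
  x1: nu = 3/4 > 0 -> no constraint.
  x2: nu = 2/3 > 0 -> no constraint.
  x3: nu = 0, mu = 0 -> consistent with mu << nu.
  x4: nu = 0, mu = 8/3 > 0 -> violates mu << nu.
The atom(s) x4 violate the condition (nu = 0 but mu > 0). Therefore mu is NOT absolutely continuous w.r.t. nu.

no


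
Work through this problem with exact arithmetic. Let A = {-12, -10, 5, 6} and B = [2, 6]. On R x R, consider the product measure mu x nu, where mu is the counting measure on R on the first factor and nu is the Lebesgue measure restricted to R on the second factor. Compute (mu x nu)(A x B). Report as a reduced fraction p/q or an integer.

For a measurable rectangle A x B, the product measure satisfies
  (mu x nu)(A x B) = mu(A) * nu(B).
  mu(A) = 4.
  nu(B) = 4.
  (mu x nu)(A x B) = 4 * 4 = 16.

16


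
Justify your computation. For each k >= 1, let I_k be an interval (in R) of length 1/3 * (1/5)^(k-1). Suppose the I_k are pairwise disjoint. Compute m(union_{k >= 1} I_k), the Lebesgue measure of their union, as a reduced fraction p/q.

By countable additivity of the Lebesgue measure on pairwise disjoint measurable sets,
  m(union_{k >= 1} I_k) = sum_{k >= 1} m(I_k) = sum_{k >= 1} a * r^(k-1),
  with a = 1/3 and r = 1/5.
Since 0 < r = 1/5 < 1, the geometric series converges:
  sum_{k >= 1} a * r^(k-1) = a / (1 - r).
  = 1/3 / (1 - 1/5)
  = 1/3 / (4/5)
  = 5/12.

5/12


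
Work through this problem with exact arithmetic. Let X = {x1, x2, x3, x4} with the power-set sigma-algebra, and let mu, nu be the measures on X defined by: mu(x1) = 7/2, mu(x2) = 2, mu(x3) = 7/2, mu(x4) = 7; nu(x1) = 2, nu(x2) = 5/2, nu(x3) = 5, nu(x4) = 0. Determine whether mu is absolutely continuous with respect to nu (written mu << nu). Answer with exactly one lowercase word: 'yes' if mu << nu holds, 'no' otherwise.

mu << nu means: every nu-null measurable set is also mu-null; equivalently, for every atom x, if nu({x}) = 0 then mu({x}) = 0.
Checking each atom:
  x1: nu = 2 > 0 -> no constraint.
  x2: nu = 5/2 > 0 -> no constraint.
  x3: nu = 5 > 0 -> no constraint.
  x4: nu = 0, mu = 7 > 0 -> violates mu << nu.
The atom(s) x4 violate the condition (nu = 0 but mu > 0). Therefore mu is NOT absolutely continuous w.r.t. nu.

no


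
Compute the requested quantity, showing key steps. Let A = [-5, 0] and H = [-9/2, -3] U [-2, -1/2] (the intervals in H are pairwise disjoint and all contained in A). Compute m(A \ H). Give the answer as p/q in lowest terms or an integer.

The ambient interval has length m(A) = 0 - (-5) = 5.
Since the holes are disjoint and sit inside A, by finite additivity
  m(H) = sum_i (b_i - a_i), and m(A \ H) = m(A) - m(H).
Computing the hole measures:
  m(H_1) = -3 - (-9/2) = 3/2.
  m(H_2) = -1/2 - (-2) = 3/2.
Summed: m(H) = 3/2 + 3/2 = 3.
So m(A \ H) = 5 - 3 = 2.

2


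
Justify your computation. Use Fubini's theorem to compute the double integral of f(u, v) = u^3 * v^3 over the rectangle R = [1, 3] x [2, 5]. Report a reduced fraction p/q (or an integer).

f(u, v) is a tensor product of a function of u and a function of v, and both factors are bounded continuous (hence Lebesgue integrable) on the rectangle, so Fubini's theorem applies:
  integral_R f d(m x m) = (integral_a1^b1 u^3 du) * (integral_a2^b2 v^3 dv).
Inner integral in u: integral_{1}^{3} u^3 du = (3^4 - 1^4)/4
  = 20.
Inner integral in v: integral_{2}^{5} v^3 dv = (5^4 - 2^4)/4
  = 609/4.
Product: (20) * (609/4) = 3045.

3045


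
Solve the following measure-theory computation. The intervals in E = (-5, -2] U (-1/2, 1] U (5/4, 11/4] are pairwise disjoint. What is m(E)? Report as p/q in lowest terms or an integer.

For pairwise disjoint intervals, m(union_i I_i) = sum_i m(I_i),
and m is invariant under swapping open/closed endpoints (single points have measure 0).
So m(E) = sum_i (b_i - a_i).
  I_1 has length -2 - (-5) = 3.
  I_2 has length 1 - (-1/2) = 3/2.
  I_3 has length 11/4 - 5/4 = 3/2.
Summing:
  m(E) = 3 + 3/2 + 3/2 = 6.

6


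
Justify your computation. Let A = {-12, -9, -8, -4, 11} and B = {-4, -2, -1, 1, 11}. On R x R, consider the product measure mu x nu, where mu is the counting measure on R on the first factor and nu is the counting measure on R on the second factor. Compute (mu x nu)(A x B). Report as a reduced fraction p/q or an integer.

For a measurable rectangle A x B, the product measure satisfies
  (mu x nu)(A x B) = mu(A) * nu(B).
  mu(A) = 5.
  nu(B) = 5.
  (mu x nu)(A x B) = 5 * 5 = 25.

25


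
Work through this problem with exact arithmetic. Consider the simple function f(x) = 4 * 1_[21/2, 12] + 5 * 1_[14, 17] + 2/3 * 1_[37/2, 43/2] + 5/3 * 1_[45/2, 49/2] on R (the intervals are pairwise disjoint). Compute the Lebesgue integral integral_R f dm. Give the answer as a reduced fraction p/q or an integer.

For a simple function f = sum_i c_i * 1_{A_i} with disjoint A_i,
  integral f dm = sum_i c_i * m(A_i).
Lengths of the A_i:
  m(A_1) = 12 - 21/2 = 3/2.
  m(A_2) = 17 - 14 = 3.
  m(A_3) = 43/2 - 37/2 = 3.
  m(A_4) = 49/2 - 45/2 = 2.
Contributions c_i * m(A_i):
  (4) * (3/2) = 6.
  (5) * (3) = 15.
  (2/3) * (3) = 2.
  (5/3) * (2) = 10/3.
Total: 6 + 15 + 2 + 10/3 = 79/3.

79/3


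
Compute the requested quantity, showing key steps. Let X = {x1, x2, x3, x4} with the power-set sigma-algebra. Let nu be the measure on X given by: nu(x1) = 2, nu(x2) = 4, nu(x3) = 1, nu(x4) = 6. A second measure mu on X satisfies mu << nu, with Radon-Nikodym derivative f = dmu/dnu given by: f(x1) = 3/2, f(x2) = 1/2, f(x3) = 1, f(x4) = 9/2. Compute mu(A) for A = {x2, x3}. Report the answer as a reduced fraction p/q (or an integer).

By the defining property of the Radon-Nikodym derivative, for every measurable set A,
  mu(A) = integral_A f dnu.
Since nu is a discrete measure concentrated on the atoms of X, the integral over A reduces to the sum
  mu(A) = sum_{x in A} f(x) * nu({x}).
Computing each term:
  x2: f(x2) * nu(x2) = 1/2 * 4 = 2.
  x3: f(x3) * nu(x3) = 1 * 1 = 1.
Summing: mu(A) = 2 + 1 = 3.

3


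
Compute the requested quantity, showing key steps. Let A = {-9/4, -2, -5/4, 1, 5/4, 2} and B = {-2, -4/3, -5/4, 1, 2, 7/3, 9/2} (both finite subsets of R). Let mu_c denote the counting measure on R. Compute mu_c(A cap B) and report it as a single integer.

Counting measure on a finite set equals cardinality. mu_c(A cap B) = |A cap B| (elements appearing in both).
Enumerating the elements of A that also lie in B gives 4 element(s).
So mu_c(A cap B) = 4.

4


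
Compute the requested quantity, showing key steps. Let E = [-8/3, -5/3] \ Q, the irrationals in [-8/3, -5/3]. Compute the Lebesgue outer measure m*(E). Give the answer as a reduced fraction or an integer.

The interval I = [-8/3, -5/3] has m(I) = -5/3 - (-8/3) = 1 (endpoints are measure-zero, so open/closed/half-open agree). Write I = (I cap Q) u (I \ Q). The rationals in I are countable, so m*(I cap Q) = 0 (cover each rational by intervals whose total length is arbitrarily small). By countable subadditivity m*(I) <= m*(I cap Q) + m*(I \ Q), hence m*(I \ Q) >= m(I) = 1. The reverse inequality m*(I \ Q) <= m*(I) = 1 is trivial since (I \ Q) is a subset of I. Therefore m*(I \ Q) = 1.

1


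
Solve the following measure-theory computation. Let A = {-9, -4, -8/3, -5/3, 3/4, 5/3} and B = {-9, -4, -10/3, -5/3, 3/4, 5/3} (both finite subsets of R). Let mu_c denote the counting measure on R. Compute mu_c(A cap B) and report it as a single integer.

Counting measure on a finite set equals cardinality. mu_c(A cap B) = |A cap B| (elements appearing in both).
Enumerating the elements of A that also lie in B gives 5 element(s).
So mu_c(A cap B) = 5.

5


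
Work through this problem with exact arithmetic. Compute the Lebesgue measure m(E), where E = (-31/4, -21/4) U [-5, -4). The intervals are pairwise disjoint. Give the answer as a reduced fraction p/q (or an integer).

For pairwise disjoint intervals, m(union_i I_i) = sum_i m(I_i),
and m is invariant under swapping open/closed endpoints (single points have measure 0).
So m(E) = sum_i (b_i - a_i).
  I_1 has length -21/4 - (-31/4) = 5/2.
  I_2 has length -4 - (-5) = 1.
Summing:
  m(E) = 5/2 + 1 = 7/2.

7/2


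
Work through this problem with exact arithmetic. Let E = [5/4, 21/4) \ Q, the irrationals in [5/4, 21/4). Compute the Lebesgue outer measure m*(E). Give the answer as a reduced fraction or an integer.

The interval I = [5/4, 21/4) has m(I) = 21/4 - 5/4 = 4 (endpoints are measure-zero, so open/closed/half-open agree). Write I = (I cap Q) u (I \ Q). The rationals in I are countable, so m*(I cap Q) = 0 (cover each rational by intervals whose total length is arbitrarily small). By countable subadditivity m*(I) <= m*(I cap Q) + m*(I \ Q), hence m*(I \ Q) >= m(I) = 4. The reverse inequality m*(I \ Q) <= m*(I) = 4 is trivial since (I \ Q) is a subset of I. Therefore m*(I \ Q) = 4.

4


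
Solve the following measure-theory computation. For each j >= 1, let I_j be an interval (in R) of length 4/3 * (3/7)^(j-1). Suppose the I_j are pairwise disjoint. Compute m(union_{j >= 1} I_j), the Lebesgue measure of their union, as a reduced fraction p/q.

By countable additivity of the Lebesgue measure on pairwise disjoint measurable sets,
  m(union_{j >= 1} I_j) = sum_{j >= 1} m(I_j) = sum_{j >= 1} a * r^(j-1),
  with a = 4/3 and r = 3/7.
Since 0 < r = 3/7 < 1, the geometric series converges:
  sum_{j >= 1} a * r^(j-1) = a / (1 - r).
  = 4/3 / (1 - 3/7)
  = 4/3 / (4/7)
  = 7/3.

7/3


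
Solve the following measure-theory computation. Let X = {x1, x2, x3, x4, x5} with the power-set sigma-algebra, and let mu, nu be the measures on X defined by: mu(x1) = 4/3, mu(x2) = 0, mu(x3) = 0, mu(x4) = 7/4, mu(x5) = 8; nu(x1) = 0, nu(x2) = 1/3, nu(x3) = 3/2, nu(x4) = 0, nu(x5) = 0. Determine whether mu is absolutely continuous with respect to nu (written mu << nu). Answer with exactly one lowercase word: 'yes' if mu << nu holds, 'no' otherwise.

mu << nu means: every nu-null measurable set is also mu-null; equivalently, for every atom x, if nu({x}) = 0 then mu({x}) = 0.
Checking each atom:
  x1: nu = 0, mu = 4/3 > 0 -> violates mu << nu.
  x2: nu = 1/3 > 0 -> no constraint.
  x3: nu = 3/2 > 0 -> no constraint.
  x4: nu = 0, mu = 7/4 > 0 -> violates mu << nu.
  x5: nu = 0, mu = 8 > 0 -> violates mu << nu.
The atom(s) x1, x4, x5 violate the condition (nu = 0 but mu > 0). Therefore mu is NOT absolutely continuous w.r.t. nu.

no
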